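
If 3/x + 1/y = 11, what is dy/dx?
Take d/dx of both sides. Since y is implicitly a function of x, the chain rule attaches a y' = dy/dx factor whenever we differentiate through y.

Set F(x, y) = (left side) − (right side), so the curve is F = 0. Differentiating each term of F:
  d/dx[1/y] = -y'/y^2
  d/dx[3/x] = -3/x^2
  d/dx[-11] = 0

Collecting, the y'-free part is the partial derivative in x and the y' coefficient is the partial derivative in y:
  ∂F/∂x = -3/x^2
  ∂F/∂y = -1/y^2

so d/dx[F(x, y(x))] = ∂F/∂x + (∂F/∂y)·y' = 0. Rearranging,
  dy/dx = -(∂F/∂x)/(∂F/∂y) = -(-3/x^2)/(-1/y^2) = -3y^2/x^2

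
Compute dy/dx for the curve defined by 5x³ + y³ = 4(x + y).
Take d/dx of both sides. Since y is implicitly a function of x, the chain rule attaches a y' = dy/dx factor whenever we differentiate through y.

Set F(x, y) = (left side) − (right side), so the curve is F = 0. Differentiating each term of F:
  d/dx[5x^3] = 15x^2
  d/dx[-4x] = -4
  d/dx[y^3] = 3y^2·y'
  d/dx[-4y] = -4·y'

Collecting, the y'-free part is the partial derivative in x and the y' coefficient is the partial derivative in y:
  ∂F/∂x = 15x^2 - 4
  ∂F/∂y = 3y^2 - 4

so d/dx[F(x, y(x))] = ∂F/∂x + (∂F/∂y)·y' = 0. Rearranging,
  dy/dx = -(∂F/∂x)/(∂F/∂y) = -(15x^2 - 4)/(3y^2 - 4) = (4 - 15x^2)/(3y^2 - 4)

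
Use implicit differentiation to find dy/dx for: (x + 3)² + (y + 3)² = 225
Apply d/dx to both sides, remembering that y depends on x. Each occurrence of y therefore brings in a y' = dy/dx via the chain rule.

With F(x, y) equal to the left-hand side minus the right, differentiate F term by term:
  d/dx[(x + 3)^2] = 2x + 6
  d/dx[(y + 3)^2] = 2·y'(y + 3)
  d/dx[-225] = 0
Adding these up, d/dx[F] = 0 becomes
  (2x + 6) + (2y + 6)·y' = 0,
so isolating y',
  dy/dx = -(2x + 6)/(2y + 6) = (-x - 3)/(y + 3)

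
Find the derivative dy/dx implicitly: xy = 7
Differentiate the relation implicitly: treat y = y(x) and apply the chain rule, so every y-derivative picks up a y' = dy/dx factor.

With everything moved to the left-hand side, differentiate term by term:
  d/dx[xy] = x·y' + y
  d/dx[-7] = 0

Separating the contributions that come from x directly and those that come through y:
  without y':      y
  multiplying y':  x

so (y) + (x)·y' = 0, and therefore
  dy/dx = -(y)/(x) = -y/x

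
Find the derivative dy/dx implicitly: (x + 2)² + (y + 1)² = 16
Apply d/dx to both sides, remembering that y depends on x. Each occurrence of y therefore brings in a y' = dy/dx via the chain rule.

With F(x, y) equal to the left-hand side minus the right, differentiate F term by term:
  d/dx[(x + 2)^2] = 2x + 4
  d/dx[(y + 1)^2] = 2·y'(y + 1)
  d/dx[-16] = 0
Adding these up, d/dx[F] = 0 becomes
  (2x + 4) + (2y + 2)·y' = 0,
so isolating y',
  dy/dx = -(2x + 4)/(2y + 2) = (-x - 2)/(y + 1)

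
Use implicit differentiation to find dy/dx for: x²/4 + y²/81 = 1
Differentiate the relation implicitly: treat y = y(x) and apply the chain rule, so every y-derivative picks up a y' = dy/dx factor.

With everything moved to the left-hand side, differentiate term by term:
  d/dx[x^2/4] = x/2
  d/dx[y^2/81] = 2y·y'/81
  d/dx[-1] = 0

Separating the contributions that come from x directly and those that come through y:
  without y':      x/2
  multiplying y':  2y/81

so (x/2) + (2y/81)·y' = 0, and therefore
  dy/dx = -(x/2)/(2y/81) = -81x/(4y)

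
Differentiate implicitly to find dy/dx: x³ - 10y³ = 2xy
Take d/dx of both sides. Since y is implicitly a function of x, the chain rule attaches a y' = dy/dx factor whenever we differentiate through y.

Set F(x, y) = (left side) − (right side), so the curve is F = 0. Differentiating each term of F:
  d/dx[x^3] = 3x^2
  d/dx[-2xy] = -2x·y' - 2y
  d/dx[-10y^3] = -30y^2·y'

Collecting, the y'-free part is the partial derivative in x and the y' coefficient is the partial derivative in y:
  ∂F/∂x = 3x^2 - 2y
  ∂F/∂y = -2x - 30y^2

so d/dx[F(x, y(x))] = ∂F/∂x + (∂F/∂y)·y' = 0. Rearranging,
  dy/dx = -(∂F/∂x)/(∂F/∂y) = -(3x^2 - 2y)/(-2x - 30y^2) = (3x^2/2 - y)/(x + 15y^2)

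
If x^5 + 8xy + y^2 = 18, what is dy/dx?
Apply d/dx to both sides, remembering that y depends on x. Each occurrence of y therefore brings in a y' = dy/dx via the chain rule.

With F(x, y) equal to the left-hand side minus the right, differentiate F term by term:
  d/dx[x^5] = 5x^4
  d/dx[8xy] = 8x·y' + 8y
  d/dx[y^2] = 2y·y'
  d/dx[-18] = 0
Adding these up, d/dx[F] = 0 becomes
  (5x^4 + 8y) + (8x + 2y)·y' = 0,
so isolating y',
  dy/dx = -(5x^4 + 8y)/(8x + 2y) = (-5x^4 - 8y)/(2(4x + y))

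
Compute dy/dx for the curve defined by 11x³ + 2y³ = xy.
Take d/dx of both sides. Since y is implicitly a function of x, the chain rule attaches a y' = dy/dx factor whenever we differentiate through y.

Set F(x, y) = (left side) − (right side), so the curve is F = 0. Differentiating each term of F:
  d/dx[11x^3] = 33x^2
  d/dx[-xy] = -x·y' - y
  d/dx[2y^3] = 6y^2·y'

Collecting, the y'-free part is the partial derivative in x and the y' coefficient is the partial derivative in y:
  ∂F/∂x = 33x^2 - y
  ∂F/∂y = -x + 6y^2

so d/dx[F(x, y(x))] = ∂F/∂x + (∂F/∂y)·y' = 0. Rearranging,
  dy/dx = -(∂F/∂x)/(∂F/∂y) = -(33x^2 - y)/(-x + 6y^2) = (33x^2 - y)/(x - 6y^2)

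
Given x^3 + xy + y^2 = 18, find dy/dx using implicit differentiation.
Differentiate the relation implicitly: treat y = y(x) and apply the chain rule, so every y-derivative picks up a y' = dy/dx factor.

With everything moved to the left-hand side, differentiate term by term:
  d/dx[x^3] = 3x^2
  d/dx[xy] = x·y' + y
  d/dx[y^2] = 2y·y'
  d/dx[-18] = 0

Separating the contributions that come from x directly and those that come through y:
  without y':      3x^2 + y
  multiplying y':  x + 2y

so (3x^2 + y) + (x + 2y)·y' = 0, and therefore
  dy/dx = -(3x^2 + y)/(x + 2y) = (-3x^2 - y)/(x + 2y)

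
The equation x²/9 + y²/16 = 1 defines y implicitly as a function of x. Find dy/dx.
Differentiate the relation implicitly: treat y = y(x) and apply the chain rule, so every y-derivative picks up a y' = dy/dx factor.

With everything moved to the left-hand side, differentiate term by term:
  d/dx[x^2/9] = 2x/9
  d/dx[y^2/16] = y·y'/8
  d/dx[-1] = 0

Separating the contributions that come from x directly and those that come through y:
  without y':      2x/9
  multiplying y':  y/8

so (2x/9) + (y/8)·y' = 0, and therefore
  dy/dx = -(2x/9)/(y/8) = -16x/(9y)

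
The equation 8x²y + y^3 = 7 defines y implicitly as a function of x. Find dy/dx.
Apply d/dx to both sides, remembering that y depends on x. Each occurrence of y therefore brings in a y' = dy/dx via the chain rule.

With F(x, y) equal to the left-hand side minus the right, differentiate F term by term:
  d/dx[8x^2y] = 8x^2·y' + 16xy
  d/dx[y^3] = 3y^2·y'
  d/dx[-7] = 0
Adding these up, d/dx[F] = 0 becomes
  (16xy) + (8x^2 + 3y^2)·y' = 0,
so isolating y',
  dy/dx = -(16xy)/(8x^2 + 3y^2) = -16xy/(8x^2 + 3y^2)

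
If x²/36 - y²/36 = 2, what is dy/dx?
Apply d/dx to both sides, remembering that y depends on x. Each occurrence of y therefore brings in a y' = dy/dx via the chain rule.

With F(x, y) equal to the left-hand side minus the right, differentiate F term by term:
  d/dx[x^2/36] = x/18
  d/dx[-y^2/36] = -y·y'/18
  d/dx[-2] = 0
Adding these up, d/dx[F] = 0 becomes
  (x/18) + (-y/18)·y' = 0,
so isolating y',
  dy/dx = -(x/18)/(-y/18) = x/y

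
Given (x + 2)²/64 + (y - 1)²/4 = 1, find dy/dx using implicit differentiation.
Apply d/dx to both sides, remembering that y depends on x. Each occurrence of y therefore brings in a y' = dy/dx via the chain rule.

With F(x, y) equal to the left-hand side minus the right, differentiate F term by term:
  d/dx[(x + 2)^2/64] = x/32 + 1/16
  d/dx[(y - 1)^2/4] = y'(y - 1)/2
  d/dx[-1] = 0
Adding these up, d/dx[F] = 0 becomes
  (x/32 + 1/16) + (y/2 - 1/2)·y' = 0,
so isolating y',
  dy/dx = -(x/32 + 1/16)/(y/2 - 1/2)
        = -((x + 2)/32)/((y - 1)/2) = (-x - 2)/(16(y - 1))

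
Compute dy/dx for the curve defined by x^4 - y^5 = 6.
Differentiate both sides with respect to x, treating y as y(x). By the chain rule, any term containing y contributes a factor of y' = dy/dx when we differentiate it.

Move every term to one side and write the relation as F(x, y) = 0. Term by term,
  d/dx[x^4] = 4x^3
  d/dx[-y^5] = -5y^4·y'
  d/dx[-6] = 0

The pieces without y' make up ∂F/∂x and the coefficient of y' is ∂F/∂y:
  ∂F/∂x = 4x^3,
  ∂F/∂y = -5y^4.

Since d/dx[F] = ∂F/∂x + (∂F/∂y)·y' = 0, solve for y':
  (∂F/∂y)·y' = -∂F/∂x
  dy/dx = -(∂F/∂x)/(∂F/∂y) = -(4x^3)/(-5y^4) = 4x^3/(5y^4)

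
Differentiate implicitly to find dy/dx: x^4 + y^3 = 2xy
Take d/dx of both sides. Since y is implicitly a function of x, the chain rule attaches a y' = dy/dx factor whenever we differentiate through y.

Set F(x, y) = (left side) − (right side), so the curve is F = 0. Differentiating each term of F:
  d/dx[x^4] = 4x^3
  d/dx[-2xy] = -2x·y' - 2y
  d/dx[y^3] = 3y^2·y'

Collecting, the y'-free part is the partial derivative in x and the y' coefficient is the partial derivative in y:
  ∂F/∂x = 4x^3 - 2y
  ∂F/∂y = -2x + 3y^2

so d/dx[F(x, y(x))] = ∂F/∂x + (∂F/∂y)·y' = 0. Rearranging,
  dy/dx = -(∂F/∂x)/(∂F/∂y) = -(4x^3 - 2y)/(-2x + 3y^2) = 2(2x^3 - y)/(2x - 3y^2)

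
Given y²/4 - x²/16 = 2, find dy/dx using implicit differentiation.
Apply d/dx to both sides, remembering that y depends on x. Each occurrence of y therefore brings in a y' = dy/dx via the chain rule.

With F(x, y) equal to the left-hand side minus the right, differentiate F term by term:
  d/dx[-x^2/16] = -x/8
  d/dx[y^2/4] = y·y'/2
  d/dx[-2] = 0
Adding these up, d/dx[F] = 0 becomes
  (-x/8) + (y/2)·y' = 0,
so isolating y',
  dy/dx = -(-x/8)/(y/2) = x/(4y)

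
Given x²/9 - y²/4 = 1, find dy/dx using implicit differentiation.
Differentiate both sides with respect to x, treating y as y(x). By the chain rule, any term containing y contributes a factor of y' = dy/dx when we differentiate it.

Move every term to one side and write the relation as F(x, y) = 0. Term by term,
  d/dx[x^2/9] = 2x/9
  d/dx[-y^2/4] = -y·y'/2
  d/dx[-1] = 0

The pieces without y' make up ∂F/∂x and the coefficient of y' is ∂F/∂y:
  ∂F/∂x = 2x/9,
  ∂F/∂y = -y/2.

Since d/dx[F] = ∂F/∂x + (∂F/∂y)·y' = 0, solve for y':
  (∂F/∂y)·y' = -∂F/∂x
  dy/dx = -(∂F/∂x)/(∂F/∂y) = -(2x/9)/(-y/2) = 4x/(9y)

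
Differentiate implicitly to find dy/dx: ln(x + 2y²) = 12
Apply d/dx to both sides, remembering that y depends on x. Each occurrence of y therefore brings in a y' = dy/dx via the chain rule.

With F(x, y) equal to the left-hand side minus the right, differentiate F term by term:
  d/dx[ln(x + 2y^2)] = (4y·y' + 1)/(x + 2y^2)
  d/dx[-12] = 0
Adding these up, d/dx[F] = 0 becomes
  (1/(x + 2y^2)) + (4y/(x + 2y^2))·y' = 0,
so isolating y',
  dy/dx = -(1/(x + 2y^2))/(4y/(x + 2y^2)) = -1/(4y)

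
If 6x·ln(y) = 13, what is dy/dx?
Differentiate both sides with respect to x, treating y as y(x). By the chain rule, any term containing y contributes a factor of y' = dy/dx when we differentiate it.

Move every term to one side and write the relation as F(x, y) = 0. Term by term,
  d/dx[6x·ln(y)] = 6x·y'/y + 6ln(y)
  d/dx[-13] = 0

The pieces without y' make up ∂F/∂x and the coefficient of y' is ∂F/∂y:
  ∂F/∂x = 6ln(y),
  ∂F/∂y = 6x/y.

Since d/dx[F] = ∂F/∂x + (∂F/∂y)·y' = 0, solve for y':
  (∂F/∂y)·y' = -∂F/∂x
  dy/dx = -(∂F/∂x)/(∂F/∂y) = -(6ln(y))/(6x/y) = -y·ln(y)/x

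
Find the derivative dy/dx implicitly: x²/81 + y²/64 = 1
Differentiate the relation implicitly: treat y = y(x) and apply the chain rule, so every y-derivative picks up a y' = dy/dx factor.

With everything moved to the left-hand side, differentiate term by term:
  d/dx[x^2/81] = 2x/81
  d/dx[y^2/64] = y·y'/32
  d/dx[-1] = 0

Separating the contributions that come from x directly and those that come through y:
  without y':      2x/81
  multiplying y':  y/32

so (2x/81) + (y/32)·y' = 0, and therefore
  dy/dx = -(2x/81)/(y/32) = -64x/(81y)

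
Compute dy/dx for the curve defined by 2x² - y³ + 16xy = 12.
Take d/dx of both sides. Since y is implicitly a function of x, the chain rule attaches a y' = dy/dx factor whenever we differentiate through y.

Set F(x, y) = (left side) − (right side), so the curve is F = 0. Differentiating each term of F:
  d/dx[2x^2] = 4x
  d/dx[16xy] = 16x·y' + 16y
  d/dx[-y^3] = -3y^2·y'
  d/dx[-12] = 0

Collecting, the y'-free part is the partial derivative in x and the y' coefficient is the partial derivative in y:
  ∂F/∂x = 4x + 16y
  ∂F/∂y = 16x - 3y^2

so d/dx[F(x, y(x))] = ∂F/∂x + (∂F/∂y)·y' = 0. Rearranging,
  dy/dx = -(∂F/∂x)/(∂F/∂y) = -(4x + 16y)/(16x - 3y^2) = 4(-x - 4y)/(16x - 3y^2)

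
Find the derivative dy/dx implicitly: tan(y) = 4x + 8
Differentiate the relation implicitly: treat y = y(x) and apply the chain rule, so every y-derivative picks up a y' = dy/dx factor.

With everything moved to the left-hand side, differentiate term by term:
  d/dx[-4x] = -4
  d/dx[tan(y)] = y'(tan(y)^2 + 1)
  d/dx[-8] = 0

Separating the contributions that come from x directly and those that come through y:
  without y':      -4
  multiplying y':  tan(y)^2 + 1

so (-4) + (tan(y)^2 + 1)·y' = 0, and therefore
  dy/dx = -(-4)/(tan(y)^2 + 1) = 4cos(y)^2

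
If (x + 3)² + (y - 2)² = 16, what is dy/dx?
Differentiate both sides with respect to x, treating y as y(x). By the chain rule, any term containing y contributes a factor of y' = dy/dx when we differentiate it.

Move every term to one side and write the relation as F(x, y) = 0. Term by term,
  d/dx[(x + 3)^2] = 2x + 6
  d/dx[(y - 2)^2] = 2·y'(y - 2)
  d/dx[-16] = 0

The pieces without y' make up ∂F/∂x and the coefficient of y' is ∂F/∂y:
  ∂F/∂x = 2x + 6,
  ∂F/∂y = 2y - 4.

Since d/dx[F] = ∂F/∂x + (∂F/∂y)·y' = 0, solve for y':
  (∂F/∂y)·y' = -∂F/∂x
  dy/dx = -(∂F/∂x)/(∂F/∂y) = -(2x + 6)/(2y - 4) = (-x - 3)/(y - 2)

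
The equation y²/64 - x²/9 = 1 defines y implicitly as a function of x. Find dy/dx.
Apply d/dx to both sides, remembering that y depends on x. Each occurrence of y therefore brings in a y' = dy/dx via the chain rule.

With F(x, y) equal to the left-hand side minus the right, differentiate F term by term:
  d/dx[-x^2/9] = -2x/9
  d/dx[y^2/64] = y·y'/32
  d/dx[-1] = 0
Adding these up, d/dx[F] = 0 becomes
  (-2x/9) + (y/32)·y' = 0,
so isolating y',
  dy/dx = -(-2x/9)/(y/32) = 64x/(9y)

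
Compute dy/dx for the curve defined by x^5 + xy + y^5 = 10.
Apply d/dx to both sides, remembering that y depends on x. Each occurrence of y therefore brings in a y' = dy/dx via the chain rule.

With F(x, y) equal to the left-hand side minus the right, differentiate F term by term:
  d/dx[x^5] = 5x^4
  d/dx[xy] = x·y' + y
  d/dx[y^5] = 5y^4·y'
  d/dx[-10] = 0
Adding these up, d/dx[F] = 0 becomes
  (5x^4 + y) + (x + 5y^4)·y' = 0,
so isolating y',
  dy/dx = -(5x^4 + y)/(x + 5y^4) = (-5x^4 - y)/(x + 5y^4)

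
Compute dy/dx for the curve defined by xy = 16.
Apply d/dx to both sides, remembering that y depends on x. Each occurrence of y therefore brings in a y' = dy/dx via the chain rule.

With F(x, y) equal to the left-hand side minus the right, differentiate F term by term:
  d/dx[xy] = x·y' + y
  d/dx[-16] = 0
Adding these up, d/dx[F] = 0 becomes
  (y) + (x)·y' = 0,
so isolating y',
  dy/dx = -(y)/(x) = -y/x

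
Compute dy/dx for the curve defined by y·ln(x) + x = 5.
Apply d/dx to both sides, remembering that y depends on x. Each occurrence of y therefore brings in a y' = dy/dx via the chain rule.

With F(x, y) equal to the left-hand side minus the right, differentiate F term by term:
  d/dx[x] = 1
  d/dx[y·ln(x)] = y'·ln(x) + y/x
  d/dx[-5] = 0
Adding these up, d/dx[F] = 0 becomes
  (1 + y/x) + (ln(x))·y' = 0,
so isolating y',
  dy/dx = -(1 + y/x)/(ln(x))
        = -((x + y)/x)/(ln(x)) = (-x - y)/(x·ln(x))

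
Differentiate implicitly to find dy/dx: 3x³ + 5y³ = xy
Apply d/dx to both sides, remembering that y depends on x. Each occurrence of y therefore brings in a y' = dy/dx via the chain rule.

With F(x, y) equal to the left-hand side minus the right, differentiate F term by term:
  d/dx[3x^3] = 9x^2
  d/dx[-xy] = -x·y' - y
  d/dx[5y^3] = 15y^2·y'
Adding these up, d/dx[F] = 0 becomes
  (9x^2 - y) + (-x + 15y^2)·y' = 0,
so isolating y',
  dy/dx = -(9x^2 - y)/(-x + 15y^2) = (9x^2 - y)/(x - 15y^2)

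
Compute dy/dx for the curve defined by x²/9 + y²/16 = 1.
Differentiate the relation implicitly: treat y = y(x) and apply the chain rule, so every y-derivative picks up a y' = dy/dx factor.

With everything moved to the left-hand side, differentiate term by term:
  d/dx[x^2/9] = 2x/9
  d/dx[y^2/16] = y·y'/8
  d/dx[-1] = 0

Separating the contributions that come from x directly and those that come through y:
  without y':      2x/9
  multiplying y':  y/8

so (2x/9) + (y/8)·y' = 0, and therefore
  dy/dx = -(2x/9)/(y/8) = -16x/(9y)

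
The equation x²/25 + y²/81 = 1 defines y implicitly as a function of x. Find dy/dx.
Differentiate the relation implicitly: treat y = y(x) and apply the chain rule, so every y-derivative picks up a y' = dy/dx factor.

With everything moved to the left-hand side, differentiate term by term:
  d/dx[x^2/25] = 2x/25
  d/dx[y^2/81] = 2y·y'/81
  d/dx[-1] = 0

Separating the contributions that come from x directly and those that come through y:
  without y':      2x/25
  multiplying y':  2y/81

so (2x/25) + (2y/81)·y' = 0, and therefore
  dy/dx = -(2x/25)/(2y/81) = -81x/(25y)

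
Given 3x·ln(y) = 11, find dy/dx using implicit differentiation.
Take d/dx of both sides. Since y is implicitly a function of x, the chain rule attaches a y' = dy/dx factor whenever we differentiate through y.

Set F(x, y) = (left side) − (right side), so the curve is F = 0. Differentiating each term of F:
  d/dx[3x·ln(y)] = 3x·y'/y + 3ln(y)
  d/dx[-11] = 0

Collecting, the y'-free part is the partial derivative in x and the y' coefficient is the partial derivative in y:
  ∂F/∂x = 3ln(y)
  ∂F/∂y = 3x/y

so d/dx[F(x, y(x))] = ∂F/∂x + (∂F/∂y)·y' = 0. Rearranging,
  dy/dx = -(∂F/∂x)/(∂F/∂y) = -(3ln(y))/(3x/y) = -y·ln(y)/x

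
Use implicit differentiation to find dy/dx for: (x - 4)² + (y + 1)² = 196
Take d/dx of both sides. Since y is implicitly a function of x, the chain rule attaches a y' = dy/dx factor whenever we differentiate through y.

Set F(x, y) = (left side) − (right side), so the curve is F = 0. Differentiating each term of F:
  d/dx[(x - 4)^2] = 2x - 8
  d/dx[(y + 1)^2] = 2·y'(y + 1)
  d/dx[-196] = 0

Collecting, the y'-free part is the partial derivative in x and the y' coefficient is the partial derivative in y:
  ∂F/∂x = 2x - 8
  ∂F/∂y = 2y + 2

so d/dx[F(x, y(x))] = ∂F/∂x + (∂F/∂y)·y' = 0. Rearranging,
  dy/dx = -(∂F/∂x)/(∂F/∂y) = -(2x - 8)/(2y + 2) = (4 - x)/(y + 1)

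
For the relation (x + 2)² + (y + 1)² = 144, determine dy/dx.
Apply d/dx to both sides, remembering that y depends on x. Each occurrence of y therefore brings in a y' = dy/dx via the chain rule.

With F(x, y) equal to the left-hand side minus the right, differentiate F term by term:
  d/dx[(x + 2)^2] = 2x + 4
  d/dx[(y + 1)^2] = 2·y'(y + 1)
  d/dx[-144] = 0
Adding these up, d/dx[F] = 0 becomes
  (2x + 4) + (2y + 2)·y' = 0,
so isolating y',
  dy/dx = -(2x + 4)/(2y + 2) = (-x - 2)/(y + 1)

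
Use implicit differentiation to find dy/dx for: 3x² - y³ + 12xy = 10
Apply d/dx to both sides, remembering that y depends on x. Each occurrence of y therefore brings in a y' = dy/dx via the chain rule.

With F(x, y) equal to the left-hand side minus the right, differentiate F term by term:
  d/dx[3x^2] = 6x
  d/dx[12xy] = 12x·y' + 12y
  d/dx[-y^3] = -3y^2·y'
  d/dx[-10] = 0
Adding these up, d/dx[F] = 0 becomes
  (6x + 12y) + (12x - 3y^2)·y' = 0,
so isolating y',
  dy/dx = -(6x + 12y)/(12x - 3y^2) = 2(-x - 2y)/(4x - y^2)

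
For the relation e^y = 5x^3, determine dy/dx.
Take d/dx of both sides. Since y is implicitly a function of x, the chain rule attaches a y' = dy/dx factor whenever we differentiate through y.

Set F(x, y) = (left side) − (right side), so the curve is F = 0. Differentiating each term of F:
  d/dx[-5x^3] = -15x^2
  d/dx[e^(y)] = y'·e^(y)

Collecting, the y'-free part is the partial derivative in x and the y' coefficient is the partial derivative in y:
  ∂F/∂x = -15x^2
  ∂F/∂y = e^(y)

so d/dx[F(x, y(x))] = ∂F/∂x + (∂F/∂y)·y' = 0. Rearranging,
  dy/dx = -(∂F/∂x)/(∂F/∂y) = -(-15x^2)/(e^(y)) = 15x^2e^(-y)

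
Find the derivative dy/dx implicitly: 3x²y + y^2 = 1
Differentiate both sides with respect to x, treating y as y(x). By the chain rule, any term containing y contributes a factor of y' = dy/dx when we differentiate it.

Move every term to one side and write the relation as F(x, y) = 0. Term by term,
  d/dx[3x^2y] = 3x^2·y' + 6xy
  d/dx[y^2] = 2y·y'
  d/dx[-1] = 0

The pieces without y' make up ∂F/∂x and the coefficient of y' is ∂F/∂y:
  ∂F/∂x = 6xy,
  ∂F/∂y = 3x^2 + 2y.

Since d/dx[F] = ∂F/∂x + (∂F/∂y)·y' = 0, solve for y':
  (∂F/∂y)·y' = -∂F/∂x
  dy/dx = -(∂F/∂x)/(∂F/∂y) = -(6xy)/(3x^2 + 2y) = -6xy/(3x^2 + 2y)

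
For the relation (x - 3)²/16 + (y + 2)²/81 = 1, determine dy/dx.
Apply d/dx to both sides, remembering that y depends on x. Each occurrence of y therefore brings in a y' = dy/dx via the chain rule.

With F(x, y) equal to the left-hand side minus the right, differentiate F term by term:
  d/dx[(x - 3)^2/16] = x/8 - 3/8
  d/dx[(y + 2)^2/81] = 2·y'(y + 2)/81
  d/dx[-1] = 0
Adding these up, d/dx[F] = 0 becomes
  (x/8 - 3/8) + (2y/81 + 4/81)·y' = 0,
so isolating y',
  dy/dx = -(x/8 - 3/8)/(2y/81 + 4/81)
        = -((x - 3)/8)/(2(y + 2)/81) = 81(3 - x)/(16(y + 2))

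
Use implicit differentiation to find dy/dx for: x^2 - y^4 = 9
Take d/dx of both sides. Since y is implicitly a function of x, the chain rule attaches a y' = dy/dx factor whenever we differentiate through y.

Set F(x, y) = (left side) − (right side), so the curve is F = 0. Differentiating each term of F:
  d/dx[x^2] = 2x
  d/dx[-y^4] = -4y^3·y'
  d/dx[-9] = 0

Collecting, the y'-free part is the partial derivative in x and the y' coefficient is the partial derivative in y:
  ∂F/∂x = 2x
  ∂F/∂y = -4y^3

so d/dx[F(x, y(x))] = ∂F/∂x + (∂F/∂y)·y' = 0. Rearranging,
  dy/dx = -(∂F/∂x)/(∂F/∂y) = -(2x)/(-4y^3) = x/(2y^3)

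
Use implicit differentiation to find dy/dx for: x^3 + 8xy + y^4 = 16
Differentiate the relation implicitly: treat y = y(x) and apply the chain rule, so every y-derivative picks up a y' = dy/dx factor.

With everything moved to the left-hand side, differentiate term by term:
  d/dx[x^3] = 3x^2
  d/dx[8xy] = 8x·y' + 8y
  d/dx[y^4] = 4y^3·y'
  d/dx[-16] = 0

Separating the contributions that come from x directly and those that come through y:
  without y':      3x^2 + 8y
  multiplying y':  8x + 4y^3

so (3x^2 + 8y) + (8x + 4y^3)·y' = 0, and therefore
  dy/dx = -(3x^2 + 8y)/(8x + 4y^3) = (-3x^2 - 8y)/(4(2x + y^3))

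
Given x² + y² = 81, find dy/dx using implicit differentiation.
Take d/dx of both sides. Since y is implicitly a function of x, the chain rule attaches a y' = dy/dx factor whenever we differentiate through y.

Set F(x, y) = (left side) − (right side), so the curve is F = 0. Differentiating each term of F:
  d/dx[x^2] = 2x
  d/dx[y^2] = 2y·y'
  d/dx[-81] = 0

Collecting, the y'-free part is the partial derivative in x and the y' coefficient is the partial derivative in y:
  ∂F/∂x = 2x
  ∂F/∂y = 2y

so d/dx[F(x, y(x))] = ∂F/∂x + (∂F/∂y)·y' = 0. Rearranging,
  dy/dx = -(∂F/∂x)/(∂F/∂y) = -(2x)/(2y) = -x/y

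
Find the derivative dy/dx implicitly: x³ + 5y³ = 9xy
Differentiate both sides with respect to x, treating y as y(x). By the chain rule, any term containing y contributes a factor of y' = dy/dx when we differentiate it.

Move every term to one side and write the relation as F(x, y) = 0. Term by term,
  d/dx[x^3] = 3x^2
  d/dx[-9xy] = -9x·y' - 9y
  d/dx[5y^3] = 15y^2·y'

The pieces without y' make up ∂F/∂x and the coefficient of y' is ∂F/∂y:
  ∂F/∂x = 3x^2 - 9y,
  ∂F/∂y = -9x + 15y^2.

Since d/dx[F] = ∂F/∂x + (∂F/∂y)·y' = 0, solve for y':
  (∂F/∂y)·y' = -∂F/∂x
  dy/dx = -(∂F/∂x)/(∂F/∂y) = -(3x^2 - 9y)/(-9x + 15y^2) = (x^2 - 3y)/(3x - 5y^2)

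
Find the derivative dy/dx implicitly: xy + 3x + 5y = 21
Differentiate both sides with respect to x, treating y as y(x). By the chain rule, any term containing y contributes a factor of y' = dy/dx when we differentiate it.

Move every term to one side and write the relation as F(x, y) = 0. Term by term,
  d/dx[xy] = x·y' + y
  d/dx[3x] = 3
  d/dx[5y] = 5·y'
  d/dx[-21] = 0

The pieces without y' make up ∂F/∂x and the coefficient of y' is ∂F/∂y:
  ∂F/∂x = y + 3,
  ∂F/∂y = x + 5.

Since d/dx[F] = ∂F/∂x + (∂F/∂y)·y' = 0, solve for y':
  (∂F/∂y)·y' = -∂F/∂x
  dy/dx = -(∂F/∂x)/(∂F/∂y) = -(y + 3)/(x + 5) = (-y - 3)/(x + 5)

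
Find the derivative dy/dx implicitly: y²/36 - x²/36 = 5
Differentiate both sides with respect to x, treating y as y(x). By the chain rule, any term containing y contributes a factor of y' = dy/dx when we differentiate it.

Move every term to one side and write the relation as F(x, y) = 0. Term by term,
  d/dx[-x^2/36] = -x/18
  d/dx[y^2/36] = y·y'/18
  d/dx[-5] = 0

The pieces without y' make up ∂F/∂x and the coefficient of y' is ∂F/∂y:
  ∂F/∂x = -x/18,
  ∂F/∂y = y/18.

Since d/dx[F] = ∂F/∂x + (∂F/∂y)·y' = 0, solve for y':
  (∂F/∂y)·y' = -∂F/∂x
  dy/dx = -(∂F/∂x)/(∂F/∂y) = -(-x/18)/(y/18) = x/y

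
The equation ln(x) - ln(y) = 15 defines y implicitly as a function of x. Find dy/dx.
Differentiate the relation implicitly: treat y = y(x) and apply the chain rule, so every y-derivative picks up a y' = dy/dx factor.

With everything moved to the left-hand side, differentiate term by term:
  d/dx[ln(x)] = 1/x
  d/dx[-ln(y)] = -y'/y
  d/dx[-15] = 0

Separating the contributions that come from x directly and those that come through y:
  without y':      1/x
  multiplying y':  -1/y

so (1/x) + (-1/y)·y' = 0, and therefore
  dy/dx = -(1/x)/(-1/y) = y/x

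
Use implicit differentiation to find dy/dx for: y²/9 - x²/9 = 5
Differentiate the relation implicitly: treat y = y(x) and apply the chain rule, so every y-derivative picks up a y' = dy/dx factor.

With everything moved to the left-hand side, differentiate term by term:
  d/dx[-x^2/9] = -2x/9
  d/dx[y^2/9] = 2y·y'/9
  d/dx[-5] = 0

Separating the contributions that come from x directly and those that come through y:
  without y':      -2x/9
  multiplying y':  2y/9

so (-2x/9) + (2y/9)·y' = 0, and therefore
  dy/dx = -(-2x/9)/(2y/9) = x/y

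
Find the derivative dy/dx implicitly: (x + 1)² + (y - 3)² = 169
Take d/dx of both sides. Since y is implicitly a function of x, the chain rule attaches a y' = dy/dx factor whenever we differentiate through y.

Set F(x, y) = (left side) − (right side), so the curve is F = 0. Differentiating each term of F:
  d/dx[(x + 1)^2] = 2x + 2
  d/dx[(y - 3)^2] = 2·y'(y - 3)
  d/dx[-169] = 0

Collecting, the y'-free part is the partial derivative in x and the y' coefficient is the partial derivative in y:
  ∂F/∂x = 2x + 2
  ∂F/∂y = 2y - 6

so d/dx[F(x, y(x))] = ∂F/∂x + (∂F/∂y)·y' = 0. Rearranging,
  dy/dx = -(∂F/∂x)/(∂F/∂y) = -(2x + 2)/(2y - 6) = (-x - 1)/(y - 3)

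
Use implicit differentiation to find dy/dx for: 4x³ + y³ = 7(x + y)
Take d/dx of both sides. Since y is implicitly a function of x, the chain rule attaches a y' = dy/dx factor whenever we differentiate through y.

Set F(x, y) = (left side) − (right side), so the curve is F = 0. Differentiating each term of F:
  d/dx[4x^3] = 12x^2
  d/dx[-7x] = -7
  d/dx[y^3] = 3y^2·y'
  d/dx[-7y] = -7·y'

Collecting, the y'-free part is the partial derivative in x and the y' coefficient is the partial derivative in y:
  ∂F/∂x = 12x^2 - 7
  ∂F/∂y = 3y^2 - 7

so d/dx[F(x, y(x))] = ∂F/∂x + (∂F/∂y)·y' = 0. Rearranging,
  dy/dx = -(∂F/∂x)/(∂F/∂y) = -(12x^2 - 7)/(3y^2 - 7) = (7 - 12x^2)/(3y^2 - 7)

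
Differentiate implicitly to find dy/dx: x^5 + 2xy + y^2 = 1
Differentiate the relation implicitly: treat y = y(x) and apply the chain rule, so every y-derivative picks up a y' = dy/dx factor.

With everything moved to the left-hand side, differentiate term by term:
  d/dx[x^5] = 5x^4
  d/dx[2xy] = 2x·y' + 2y
  d/dx[y^2] = 2y·y'
  d/dx[-1] = 0

Separating the contributions that come from x directly and those that come through y:
  without y':      5x^4 + 2y
  multiplying y':  2x + 2y

so (5x^4 + 2y) + (2x + 2y)·y' = 0, and therefore
  dy/dx = -(5x^4 + 2y)/(2x + 2y) = (-5x^4/2 - y)/(x + y)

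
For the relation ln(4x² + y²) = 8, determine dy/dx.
Differentiate the relation implicitly: treat y = y(x) and apply the chain rule, so every y-derivative picks up a y' = dy/dx factor.

With everything moved to the left-hand side, differentiate term by term:
  d/dx[ln(4x^2 + y^2)] = (8x + 2y·y')/(4x^2 + y^2)
  d/dx[-8] = 0

Separating the contributions that come from x directly and those that come through y:
  without y':      8x/(4x^2 + y^2)
  multiplying y':  2y/(4x^2 + y^2)

so (8x/(4x^2 + y^2)) + (2y/(4x^2 + y^2))·y' = 0, and therefore
  dy/dx = -(8x/(4x^2 + y^2))/(2y/(4x^2 + y^2)) = -4x/y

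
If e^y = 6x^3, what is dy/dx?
Differentiate both sides with respect to x, treating y as y(x). By the chain rule, any term containing y contributes a factor of y' = dy/dx when we differentiate it.

Move every term to one side and write the relation as F(x, y) = 0. Term by term,
  d/dx[-6x^3] = -18x^2
  d/dx[e^(y)] = y'·e^(y)

The pieces without y' make up ∂F/∂x and the coefficient of y' is ∂F/∂y:
  ∂F/∂x = -18x^2,
  ∂F/∂y = e^(y).

Since d/dx[F] = ∂F/∂x + (∂F/∂y)·y' = 0, solve for y':
  (∂F/∂y)·y' = -∂F/∂x
  dy/dx = -(∂F/∂x)/(∂F/∂y) = -(-18x^2)/(e^(y)) = 18x^2e^(-y)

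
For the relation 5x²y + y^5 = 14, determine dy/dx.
Differentiate the relation implicitly: treat y = y(x) and apply the chain rule, so every y-derivative picks up a y' = dy/dx factor.

With everything moved to the left-hand side, differentiate term by term:
  d/dx[5x^2y] = 5x^2·y' + 10xy
  d/dx[y^5] = 5y^4·y'
  d/dx[-14] = 0

Separating the contributions that come from x directly and those that come through y:
  without y':      10xy
  multiplying y':  5x^2 + 5y^4

so (10xy) + (5x^2 + 5y^4)·y' = 0, and therefore
  dy/dx = -(10xy)/(5x^2 + 5y^4) = -2xy/(x^2 + y^4)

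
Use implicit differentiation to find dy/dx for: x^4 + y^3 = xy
Take d/dx of both sides. Since y is implicitly a function of x, the chain rule attaches a y' = dy/dx factor whenever we differentiate through y.

Set F(x, y) = (left side) − (right side), so the curve is F = 0. Differentiating each term of F:
  d/dx[x^4] = 4x^3
  d/dx[-xy] = -x·y' - y
  d/dx[y^3] = 3y^2·y'

Collecting, the y'-free part is the partial derivative in x and the y' coefficient is the partial derivative in y:
  ∂F/∂x = 4x^3 - y
  ∂F/∂y = -x + 3y^2

so d/dx[F(x, y(x))] = ∂F/∂x + (∂F/∂y)·y' = 0. Rearranging,
  dy/dx = -(∂F/∂x)/(∂F/∂y) = -(4x^3 - y)/(-x + 3y^2) = (4x^3 - y)/(x - 3y^2)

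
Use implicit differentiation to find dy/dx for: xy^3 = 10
Take d/dx of both sides. Since y is implicitly a function of x, the chain rule attaches a y' = dy/dx factor whenever we differentiate through y.

Set F(x, y) = (left side) − (right side), so the curve is F = 0. Differentiating each term of F:
  d/dx[xy^3] = 3xy^2·y' + y^3
  d/dx[-10] = 0

Collecting, the y'-free part is the partial derivative in x and the y' coefficient is the partial derivative in y:
  ∂F/∂x = y^3
  ∂F/∂y = 3xy^2

so d/dx[F(x, y(x))] = ∂F/∂x + (∂F/∂y)·y' = 0. Rearranging,
  dy/dx = -(∂F/∂x)/(∂F/∂y) = -(y^3)/(3xy^2) = -y/(3x)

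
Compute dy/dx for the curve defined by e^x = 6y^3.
Apply d/dx to both sides, remembering that y depends on x. Each occurrence of y therefore brings in a y' = dy/dx via the chain rule.

With F(x, y) equal to the left-hand side minus the right, differentiate F term by term:
  d/dx[-6y^3] = -18y^2·y'
  d/dx[e^(x)] = e^(x)
Adding these up, d/dx[F] = 0 becomes
  (e^(x)) + (-18y^2)·y' = 0,
so isolating y',
  dy/dx = -(e^(x))/(-18y^2) = e^(x)/(18y^2)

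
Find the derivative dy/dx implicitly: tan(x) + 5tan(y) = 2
Differentiate both sides with respect to x, treating y as y(x). By the chain rule, any term containing y contributes a factor of y' = dy/dx when we differentiate it.

Move every term to one side and write the relation as F(x, y) = 0. Term by term,
  d/dx[tan(x)] = tan(x)^2 + 1
  d/dx[5tan(y)] = 5·y'(tan(y)^2 + 1)
  d/dx[-2] = 0

The pieces without y' make up ∂F/∂x and the coefficient of y' is ∂F/∂y:
  ∂F/∂x = tan(x)^2 + 1,
  ∂F/∂y = 5tan(y)^2 + 5.

Since d/dx[F] = ∂F/∂x + (∂F/∂y)·y' = 0, solve for y':
  (∂F/∂y)·y' = -∂F/∂x
  dy/dx = -(∂F/∂x)/(∂F/∂y) = -(tan(x)^2 + 1)/(5tan(y)^2 + 5) = -cos(y)^2/(5cos(x)^2)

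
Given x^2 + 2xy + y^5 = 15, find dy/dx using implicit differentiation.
Apply d/dx to both sides, remembering that y depends on x. Each occurrence of y therefore brings in a y' = dy/dx via the chain rule.

With F(x, y) equal to the left-hand side minus the right, differentiate F term by term:
  d/dx[x^2] = 2x
  d/dx[2xy] = 2x·y' + 2y
  d/dx[y^5] = 5y^4·y'
  d/dx[-15] = 0
Adding these up, d/dx[F] = 0 becomes
  (2x + 2y) + (2x + 5y^4)·y' = 0,
so isolating y',
  dy/dx = -(2x + 2y)/(2x + 5y^4) = 2(-x - y)/(2x + 5y^4)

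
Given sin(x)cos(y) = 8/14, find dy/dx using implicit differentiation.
Differentiate both sides with respect to x, treating y as y(x). By the chain rule, any term containing y contributes a factor of y' = dy/dx when we differentiate it.

Move every term to one side and write the relation as F(x, y) = 0. Term by term,
  d/dx[sin(x)·cos(y)] = -y'·sin(x)·sin(y) + cos(x)·cos(y)
  d/dx[-4/7] = 0

The pieces without y' make up ∂F/∂x and the coefficient of y' is ∂F/∂y:
  ∂F/∂x = cos(x)·cos(y),
  ∂F/∂y = -sin(x)·sin(y).

Since d/dx[F] = ∂F/∂x + (∂F/∂y)·y' = 0, solve for y':
  (∂F/∂y)·y' = -∂F/∂x
  dy/dx = -(∂F/∂x)/(∂F/∂y) = -(cos(x)·cos(y))/(-sin(x)·sin(y)) = 1/(tan(x)·tan(y))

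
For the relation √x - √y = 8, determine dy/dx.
Differentiate the relation implicitly: treat y = y(x) and apply the chain rule, so every y-derivative picks up a y' = dy/dx factor.

With everything moved to the left-hand side, differentiate term by term:
  d/dx[√(x)] = 1/(2√(x))
  d/dx[-√(y)] = -y'/(2√(y))
  d/dx[-8] = 0

Separating the contributions that come from x directly and those that come through y:
  without y':      1/(2√(x))
  multiplying y':  -1/(2√(y))

so (1/(2√(x))) + (-1/(2√(y)))·y' = 0, and therefore
  dy/dx = -(1/(2√(x)))/(-1/(2√(y))) = √(y)/√(x)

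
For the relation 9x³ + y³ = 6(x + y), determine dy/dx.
Differentiate the relation implicitly: treat y = y(x) and apply the chain rule, so every y-derivative picks up a y' = dy/dx factor.

With everything moved to the left-hand side, differentiate term by term:
  d/dx[9x^3] = 27x^2
  d/dx[-6x] = -6
  d/dx[y^3] = 3y^2·y'
  d/dx[-6y] = -6·y'

Separating the contributions that come from x directly and those that come through y:
  without y':      27x^2 - 6
  multiplying y':  3y^2 - 6

so (27x^2 - 6) + (3y^2 - 6)·y' = 0, and therefore
  dy/dx = -(27x^2 - 6)/(3y^2 - 6) = (2 - 9x^2)/(y^2 - 2)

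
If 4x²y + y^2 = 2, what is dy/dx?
Apply d/dx to both sides, remembering that y depends on x. Each occurrence of y therefore brings in a y' = dy/dx via the chain rule.

With F(x, y) equal to the left-hand side minus the right, differentiate F term by term:
  d/dx[4x^2y] = 4x^2·y' + 8xy
  d/dx[y^2] = 2y·y'
  d/dx[-2] = 0
Adding these up, d/dx[F] = 0 becomes
  (8xy) + (4x^2 + 2y)·y' = 0,
so isolating y',
  dy/dx = -(8xy)/(4x^2 + 2y) = -4xy/(2x^2 + y)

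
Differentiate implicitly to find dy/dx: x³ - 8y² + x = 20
Differentiate both sides with respect to x, treating y as y(x). By the chain rule, any term containing y contributes a factor of y' = dy/dx when we differentiate it.

Move every term to one side and write the relation as F(x, y) = 0. Term by term,
  d/dx[x^3] = 3x^2
  d/dx[x] = 1
  d/dx[-8y^2] = -16y·y'
  d/dx[-20] = 0

The pieces without y' make up ∂F/∂x and the coefficient of y' is ∂F/∂y:
  ∂F/∂x = 3x^2 + 1,
  ∂F/∂y = -16y.

Since d/dx[F] = ∂F/∂x + (∂F/∂y)·y' = 0, solve for y':
  (∂F/∂y)·y' = -∂F/∂x
  dy/dx = -(∂F/∂x)/(∂F/∂y) = -(3x^2 + 1)/(-16y) = (3x^2 + 1)/(16y)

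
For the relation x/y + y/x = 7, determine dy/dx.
Differentiate both sides with respect to x, treating y as y(x). By the chain rule, any term containing y contributes a factor of y' = dy/dx when we differentiate it.

Move every term to one side and write the relation as F(x, y) = 0. Term by term,
  d/dx[x/y] = -x·y'/y^2 + 1/y
  d/dx[y/x] = y'/x - y/x^2
  d/dx[-7] = 0

The pieces without y' make up ∂F/∂x and the coefficient of y' is ∂F/∂y:
  ∂F/∂x = 1/y - y/x^2,
  ∂F/∂y = -x/y^2 + 1/x.

Since d/dx[F] = ∂F/∂x + (∂F/∂y)·y' = 0, solve for y':
  (∂F/∂y)·y' = -∂F/∂x
  dy/dx = -(∂F/∂x)/(∂F/∂y) = -(1/y - y/x^2)/(-x/y^2 + 1/x)
        = -((x - y)(x + y)/(x^2y))/(-(x - y)(x + y)/(xy^2)) = y/x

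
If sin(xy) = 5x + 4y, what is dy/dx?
Differentiate the relation implicitly: treat y = y(x) and apply the chain rule, so every y-derivative picks up a y' = dy/dx factor.

With everything moved to the left-hand side, differentiate term by term:
  d/dx[-5x] = -5
  d/dx[-4y] = -4·y'
  d/dx[sin(xy)] = (x·y' + y)·cos(xy)

Separating the contributions that come from x directly and those that come through y:
  without y':      y·cos(xy) - 5
  multiplying y':  x·cos(xy) - 4

so (y·cos(xy) - 5) + (x·cos(xy) - 4)·y' = 0, and therefore
  dy/dx = -(y·cos(xy) - 5)/(x·cos(xy) - 4) = (-y·cos(xy) + 5)/(x·cos(xy) - 4)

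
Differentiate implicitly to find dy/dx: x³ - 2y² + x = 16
Take d/dx of both sides. Since y is implicitly a function of x, the chain rule attaches a y' = dy/dx factor whenever we differentiate through y.

Set F(x, y) = (left side) − (right side), so the curve is F = 0. Differentiating each term of F:
  d/dx[x^3] = 3x^2
  d/dx[x] = 1
  d/dx[-2y^2] = -4y·y'
  d/dx[-16] = 0

Collecting, the y'-free part is the partial derivative in x and the y' coefficient is the partial derivative in y:
  ∂F/∂x = 3x^2 + 1
  ∂F/∂y = -4y

so d/dx[F(x, y(x))] = ∂F/∂x + (∂F/∂y)·y' = 0. Rearranging,
  dy/dx = -(∂F/∂x)/(∂F/∂y) = -(3x^2 + 1)/(-4y) = (3x^2 + 1)/(4y)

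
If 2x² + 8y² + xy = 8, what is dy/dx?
Take d/dx of both sides. Since y is implicitly a function of x, the chain rule attaches a y' = dy/dx factor whenever we differentiate through y.

Set F(x, y) = (left side) − (right side), so the curve is F = 0. Differentiating each term of F:
  d/dx[2x^2] = 4x
  d/dx[xy] = x·y' + y
  d/dx[8y^2] = 16y·y'
  d/dx[-8] = 0

Collecting, the y'-free part is the partial derivative in x and the y' coefficient is the partial derivative in y:
  ∂F/∂x = 4x + y
  ∂F/∂y = x + 16y

so d/dx[F(x, y(x))] = ∂F/∂x + (∂F/∂y)·y' = 0. Rearranging,
  dy/dx = -(∂F/∂x)/(∂F/∂y) = -(4x + y)/(x + 16y) = (-4x - y)/(x + 16y)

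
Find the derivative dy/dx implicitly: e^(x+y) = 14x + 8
Apply d/dx to both sides, remembering that y depends on x. Each occurrence of y therefore brings in a y' = dy/dx via the chain rule.

With F(x, y) equal to the left-hand side minus the right, differentiate F term by term:
  d/dx[-14x] = -14
  d/dx[e^(x + y)] = (y' + 1)·e^(x + y)
  d/dx[-8] = 0
Adding these up, d/dx[F] = 0 becomes
  (e^(x + y) - 14) + (e^(x + y))·y' = 0,
so isolating y',
  dy/dx = -(e^(x + y) - 14)/(e^(x + y)) = 14e^(-x - y) - 1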